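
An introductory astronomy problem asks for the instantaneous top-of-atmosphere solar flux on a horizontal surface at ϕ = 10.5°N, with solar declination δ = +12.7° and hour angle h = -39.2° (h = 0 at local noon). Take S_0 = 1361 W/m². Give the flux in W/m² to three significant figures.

1.07e+03 W/m²

cos θ_z = sin ϕ sin δ + cos ϕ cos δ cos h = 0.040064 + 0.743326 = 0.783390.
Flux = S_0 · cos θ_z = 1361 × 0.783390 = 1066 W/m².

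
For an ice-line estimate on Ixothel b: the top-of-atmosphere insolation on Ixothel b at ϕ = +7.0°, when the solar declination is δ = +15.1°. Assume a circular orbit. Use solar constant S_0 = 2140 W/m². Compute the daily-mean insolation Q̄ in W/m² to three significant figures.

cos h₀ = −tan(+7.0°) tan(+15.100°) = -0.0331, h₀ = 1.6039 rad.
Bracket: h₀ sin ϕ sin δ + cos ϕ cos δ sin h₀ = 1.6039×0.12187×0.26050 + 0.99255×0.96547×0.99945 = 0.050919 + 0.957750 = 1.008669.
Q̄ = (S_0/π) × [bracket] = (2140/π) × 1.008669 = 687.1 W/m².

Q̄ ≈ 687 W/m²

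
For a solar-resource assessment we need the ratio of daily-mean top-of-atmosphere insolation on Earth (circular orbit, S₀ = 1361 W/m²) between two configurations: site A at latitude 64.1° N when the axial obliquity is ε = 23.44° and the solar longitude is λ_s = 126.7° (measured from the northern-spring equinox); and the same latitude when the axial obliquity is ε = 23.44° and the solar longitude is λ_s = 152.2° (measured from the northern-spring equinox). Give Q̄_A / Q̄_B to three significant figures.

— Configuration A (φ=+64.1°):
Solar declination: sin δ = sin ε · sin λ_s = sin 23.44° × sin 126.7° = 0.31894, so δ = +18.599°.
cos H₀ = −tan(+64.1°) tan(+18.599°) = -0.6930, H₀ = 2.3365 rad.
Bracket: H₀ sin φ sin δ + cos φ cos δ sin H₀ = 2.3365×0.89956×0.31894 + 0.43680×0.94778×0.72092 = 0.670355 + 0.298454 = 0.968809.
Q̄ = (S₀/π) × [bracket] = (1361/π) × 0.968809 = 419.71 W/m².
— Configuration B (φ=+64.1°):
Solar declination: sin δ = sin ε · sin λ_s = sin 23.44° × sin 152.2° = 0.18552, so δ = +10.692°.
cos H₀ = −tan(+64.1°) tan(+10.692°) = -0.3888, H₀ = 1.9701 rad.
Bracket: H₀ sin φ sin δ + cos φ cos δ sin H₀ = 1.9701×0.89956×0.18552 + 0.43680×0.98264×0.92131 = 0.328783 + 0.395442 = 0.724225.
Q̄ = (S₀/π) × [bracket] = (1361/π) × 0.724225 = 313.75 W/m².
Ratio Q̄_A / Q̄_B = 419.71 / 313.75 = 1.338.

Q̄_A / Q̄_B ≈ 1.34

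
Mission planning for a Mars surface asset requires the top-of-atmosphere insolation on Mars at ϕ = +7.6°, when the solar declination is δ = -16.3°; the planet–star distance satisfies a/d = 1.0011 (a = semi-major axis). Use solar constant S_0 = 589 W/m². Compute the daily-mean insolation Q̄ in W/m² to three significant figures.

Q̄ ≈ 168 W/m²

cos h₀ = −tan(+7.6°) tan(-16.300°) = 0.0390, h₀ = 1.5318 rad.
Bracket: h₀ sin ϕ sin δ + cos ϕ cos δ sin h₀ = 1.5318×0.13226×-0.28067 + 0.99122×0.95981×0.99924 = -0.056863 + 0.950660 = 0.893797.
Inverse-square distance factor (a/d)² = 1.0011² = 1.002201.
Q̄ = (S_0/π) × 1.002201 × [bracket] = (589/π) × 1.002201 × 0.893797 = 167.9 W/m².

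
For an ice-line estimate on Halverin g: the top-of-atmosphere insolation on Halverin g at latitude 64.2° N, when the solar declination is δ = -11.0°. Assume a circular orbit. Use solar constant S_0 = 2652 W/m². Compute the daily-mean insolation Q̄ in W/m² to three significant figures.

cos h₀ = −tan(+64.2°) tan(-11.000°) = 0.4021, h₀ = 1.1570 rad.
Bracket: h₀ sin ϕ sin δ + cos ϕ cos δ sin h₀ = 1.1570×0.90032×-0.19081 + 0.43523×0.98163×0.91560 = -0.198761 + 0.391176 = 0.192415.
Q̄ = (S_0/π) × [bracket] = (2652/π) × 0.192415 = 162.4 W/m².

Q̄ ≈ 162 W/m²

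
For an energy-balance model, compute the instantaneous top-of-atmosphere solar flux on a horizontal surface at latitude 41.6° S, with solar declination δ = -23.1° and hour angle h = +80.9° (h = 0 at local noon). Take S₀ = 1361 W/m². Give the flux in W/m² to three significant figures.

cos θ_z = sin φ sin δ + cos φ cos δ cos h = 0.260483 + 0.108788 = 0.369271.
Flux = S₀ · cos θ_z = 1361 × 0.369271 = 502.6 W/m².

503 W/m²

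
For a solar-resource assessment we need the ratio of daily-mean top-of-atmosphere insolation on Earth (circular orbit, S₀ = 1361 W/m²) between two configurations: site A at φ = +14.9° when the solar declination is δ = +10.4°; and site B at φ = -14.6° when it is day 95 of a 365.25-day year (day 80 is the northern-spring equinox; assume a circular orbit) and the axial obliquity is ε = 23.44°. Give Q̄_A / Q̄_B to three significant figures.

Q̄_A / Q̄_B ≈ 1.11

— Configuration A (φ=+14.9°):
cos H₀ = −tan(+14.9°) tan(+10.400°) = -0.0488, H₀ = 1.6197 rad.
Bracket: H₀ sin φ sin δ + cos φ cos δ sin H₀ = 1.6197×0.25713×0.18052 + 0.96638×0.98357×0.99881 = 0.075182 + 0.949371 = 1.024553.
Q̄ = (S₀/π) × [bracket] = (1361/π) × 1.024553 = 443.86 W/m².
— Configuration B (φ=-14.6°):
Solar longitude: λ_s = 360° × (95 − 80)/365.25 = 14.784°.
sin δ = sin 23.44° × sin 14.784° = 0.10151, so δ = +5.826°.
cos H₀ = −tan(-14.6°) tan(+5.826°) = 0.0266, H₀ = 1.5442 rad.
Bracket: H₀ sin φ sin δ + cos φ cos δ sin H₀ = 1.5442×-0.25207×0.10151 + 0.96771×0.99483×0.99965 = -0.039512 + 0.962370 = 0.922858.
Q̄ = (S₀/π) × [bracket] = (1361/π) × 0.922858 = 399.80 W/m².
Ratio Q̄_A / Q̄_B = 443.86 / 399.80 = 1.110.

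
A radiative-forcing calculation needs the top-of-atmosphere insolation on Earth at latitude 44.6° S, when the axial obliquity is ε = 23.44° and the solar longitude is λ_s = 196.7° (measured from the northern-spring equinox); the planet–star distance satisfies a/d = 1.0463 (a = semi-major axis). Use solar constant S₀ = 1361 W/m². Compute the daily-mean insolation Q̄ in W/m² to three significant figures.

Q̄ ≈ 397 W/m²

Solar declination: sin δ = sin ε · sin λ_s = sin 23.44° × sin 196.7° = -0.11431, so δ = -6.564°.
cos H₀ = −tan(-44.6°) tan(-6.564°) = -0.1135, H₀ = 1.6845 rad.
Bracket: H₀ sin φ sin δ + cos φ cos δ sin H₀ = 1.6845×-0.70215×-0.11431 + 0.71203×0.99345×0.99354 = 0.135203 + 0.702797 = 0.838000.
Inverse-square distance factor (a/d)² = 1.0463² = 1.094744.
Q̄ = (S₀/π) × 1.094744 × [bracket] = (1361/π) × 1.094744 × 0.838000 = 397.4 W/m².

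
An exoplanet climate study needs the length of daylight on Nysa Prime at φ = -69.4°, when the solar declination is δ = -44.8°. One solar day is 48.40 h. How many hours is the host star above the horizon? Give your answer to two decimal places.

48.40 h

Sunrise equation: cos H₀ = −tan φ · tan δ = -2.6419 ≤ −1, so the host star never sets (polar day) and H₀ = π.
Daylight = 2H₀/(2π) × 48.40 h = (3.1416/π) × 48.40 = 48.40 h.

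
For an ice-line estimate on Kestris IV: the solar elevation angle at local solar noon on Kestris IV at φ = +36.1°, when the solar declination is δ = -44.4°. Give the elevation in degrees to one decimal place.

At local noon the hour angle is zero, so the zenith angle equals |φ − δ| = |+36.1° − (-44.400°)| = 80.500°.
Elevation = 90° − 80.500° = 9.5°.

9.5°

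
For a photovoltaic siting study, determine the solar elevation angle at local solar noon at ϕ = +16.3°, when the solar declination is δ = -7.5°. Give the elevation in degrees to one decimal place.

At local noon the hour angle is zero, so the zenith angle equals |ϕ − δ| = |+16.3° − (-7.500°)| = 23.800°.
Elevation = 90° − 23.800° = 66.2°.

66.2°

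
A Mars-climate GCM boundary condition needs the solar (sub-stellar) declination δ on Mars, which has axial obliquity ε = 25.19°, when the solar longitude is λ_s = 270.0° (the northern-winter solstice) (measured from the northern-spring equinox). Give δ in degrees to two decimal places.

δ = -25.19°

sin δ = sin ε · sin λ_s = sin 25.19° × sin 270.0° = -0.425621.
δ = arcsin(-0.425621) = -25.19°.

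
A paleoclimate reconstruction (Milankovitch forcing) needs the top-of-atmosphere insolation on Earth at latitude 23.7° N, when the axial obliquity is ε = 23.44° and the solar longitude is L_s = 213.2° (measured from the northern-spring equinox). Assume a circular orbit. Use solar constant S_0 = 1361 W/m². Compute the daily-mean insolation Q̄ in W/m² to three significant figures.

Q̄ ≈ 329 W/m²

Solar declination: sin δ = sin ε · sin L_s = sin 23.44° × sin 213.2° = -0.21781, so δ = -12.581°.
cos h₀ = −tan(+23.7°) tan(-12.581°) = 0.0980, h₀ = 1.4727 rad.
Bracket: h₀ sin ϕ sin δ + cos ϕ cos δ sin h₀ = 1.4727×0.40195×-0.21781 + 0.91566×0.97599×0.99519 = -0.128933 + 0.889376 = 0.760443.
Q̄ = (S_0/π) × [bracket] = (1361/π) × 0.760443 = 329.4 W/m².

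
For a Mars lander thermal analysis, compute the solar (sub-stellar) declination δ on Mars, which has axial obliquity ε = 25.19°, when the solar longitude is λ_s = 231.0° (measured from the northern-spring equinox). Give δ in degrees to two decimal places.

δ = -19.32°

sin δ = sin ε · sin λ_s = sin 25.19° × sin 231.0° = -0.330770.
δ = arcsin(-0.330770) = -19.32°.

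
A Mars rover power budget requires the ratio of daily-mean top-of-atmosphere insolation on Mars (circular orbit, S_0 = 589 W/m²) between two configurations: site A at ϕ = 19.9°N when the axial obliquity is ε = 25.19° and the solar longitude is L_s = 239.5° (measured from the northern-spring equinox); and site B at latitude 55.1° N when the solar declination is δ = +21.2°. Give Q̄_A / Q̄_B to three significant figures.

Q̄_A / Q̄_B ≈ 0.634

— Configuration A (ϕ=+19.9°):
Solar declination: sin δ = sin ε · sin L_s = sin 25.19° × sin 239.5° = -0.36673, so δ = -21.514°.
cos h₀ = −tan(+19.9°) tan(-21.514°) = 0.1427, h₀ = 1.4276 rad.
Bracket: h₀ sin ϕ sin δ + cos ϕ cos δ sin h₀ = 1.4276×0.34038×-0.36673 + 0.94029×0.93033×0.98977 = -0.178204 + 0.865831 = 0.687627.
Q̄ = (S_0/π) × [bracket] = (589/π) × 0.687627 = 128.92 W/m².
— Configuration B (ϕ=+55.1°):
cos h₀ = −tan(+55.1°) tan(+21.200°) = -0.5560, h₀ = 2.1604 rad.
Bracket: h₀ sin ϕ sin δ + cos ϕ cos δ sin h₀ = 2.1604×0.82015×0.36162 + 0.57215×0.93232×0.83118 = 0.640737 + 0.443374 = 1.084111.
Q̄ = (S_0/π) × [bracket] = (589/π) × 1.084111 = 203.25 W/m².
Ratio Q̄_A / Q̄_B = 128.92 / 203.25 = 0.6343.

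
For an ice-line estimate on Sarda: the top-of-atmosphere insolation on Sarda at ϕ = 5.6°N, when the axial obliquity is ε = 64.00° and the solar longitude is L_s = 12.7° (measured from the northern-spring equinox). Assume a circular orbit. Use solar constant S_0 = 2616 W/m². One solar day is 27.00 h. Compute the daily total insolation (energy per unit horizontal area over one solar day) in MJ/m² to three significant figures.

Solar declination: sin δ = sin ε · sin L_s = sin 64.00° × sin 12.7° = 0.19760, so δ = +11.396°.
cos h₀ = −tan(+5.6°) tan(+11.396°) = -0.0198, h₀ = 1.5906 rad.
Bracket: h₀ sin ϕ sin δ + cos ϕ cos δ sin h₀ = 1.5906×0.09758×0.19760 + 0.99523×0.98028×0.99980 = 0.030670 + 0.975409 = 1.006079.
Q̄ = (S_0/π) × [bracket] = (2616/π) × 1.006079 = 837.76 W/m².
Daily total = Q̄ × 27.00 h × 3600 s/h = 837.76 × 27.00 × 3600 / 10⁶ = 81.43 MJ/m².

81.4 MJ/m²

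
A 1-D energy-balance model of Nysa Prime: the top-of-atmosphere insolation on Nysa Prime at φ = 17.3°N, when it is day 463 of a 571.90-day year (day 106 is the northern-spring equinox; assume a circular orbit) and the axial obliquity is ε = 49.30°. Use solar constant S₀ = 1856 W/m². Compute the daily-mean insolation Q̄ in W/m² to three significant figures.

Solar longitude: λ_s = 360° × (463 − 106)/571.90 = 224.725°.
sin δ = sin 49.30° × sin 224.725° = -0.53350, so δ = -32.242°.
cos H₀ = −tan(+17.3°) tan(-32.242°) = 0.1965, H₀ = 1.3730 rad.
Bracket: H₀ sin φ sin δ + cos φ cos δ sin H₀ = 1.3730×0.29737×-0.53350 + 0.95476×0.84580×0.98051 = -0.217822 + 0.791797 = 0.573975.
Q̄ = (S₀/π) × [bracket] = (1856/π) × 0.573975 = 339.1 W/m².

Q̄ ≈ 339 W/m²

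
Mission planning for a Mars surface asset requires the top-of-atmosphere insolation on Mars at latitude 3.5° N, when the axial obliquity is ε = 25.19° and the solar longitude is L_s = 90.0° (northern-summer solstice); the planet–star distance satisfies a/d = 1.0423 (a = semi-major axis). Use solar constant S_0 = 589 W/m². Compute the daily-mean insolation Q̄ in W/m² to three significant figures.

Solar declination: sin δ = sin ε · sin L_s = sin 25.19° × sin 90.0° = 0.42562, so δ = +25.190°.
cos h₀ = −tan(+3.5°) tan(+25.190°) = -0.0288, h₀ = 1.5996 rad.
Bracket: h₀ sin ϕ sin δ + cos ϕ cos δ sin h₀ = 1.5996×0.06105×0.42562 + 0.99813×0.90490×0.99959 = 0.041564 + 0.902838 = 0.944402.
Inverse-square distance factor (a/d)² = 1.0423² = 1.086389.
Q̄ = (S_0/π) × 1.086389 × [bracket] = (589/π) × 1.086389 × 0.944402 = 192.4 W/m².

Q̄ ≈ 192 W/m²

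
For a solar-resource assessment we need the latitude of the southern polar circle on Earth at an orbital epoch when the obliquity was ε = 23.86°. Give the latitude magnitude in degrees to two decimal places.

The polar circle is the lowest latitude that experiences at least one full rotation of continuous darkness at the northern-summer solstice; it lies at |φ| = 90° − ε = 90° − 23.86° = 66.14°.

66.14°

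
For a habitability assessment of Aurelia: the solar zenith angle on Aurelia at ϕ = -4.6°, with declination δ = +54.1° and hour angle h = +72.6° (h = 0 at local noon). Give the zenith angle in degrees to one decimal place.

cos θ_z = sin ϕ sin δ + cos ϕ cos δ cos h = -0.064964 + 0.174784 = 0.109820.
θ_z = arccos(0.109820) = 83.7°.

θ_z = 83.7°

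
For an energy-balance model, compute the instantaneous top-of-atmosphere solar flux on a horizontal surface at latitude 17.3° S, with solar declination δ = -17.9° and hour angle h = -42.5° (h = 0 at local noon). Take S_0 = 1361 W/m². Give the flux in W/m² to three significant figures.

1.04e+03 W/m²

cos θ_z = sin ϕ sin δ + cos ϕ cos δ cos h = 0.091400 + 0.669850 = 0.761250.
Flux = S_0 · cos θ_z = 1361 × 0.761250 = 1036 W/m².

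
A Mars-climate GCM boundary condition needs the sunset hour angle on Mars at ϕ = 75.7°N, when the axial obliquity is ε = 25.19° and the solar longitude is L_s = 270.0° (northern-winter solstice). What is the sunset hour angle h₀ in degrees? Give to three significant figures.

h₀ = 0.00°

Solar declination: sin δ = sin ε · sin L_s = sin 25.19° × sin 270.0° = -0.42562, so δ = -25.190°.
cos h₀ = −tan ϕ · tan δ = 1.8453 ≥ 1, so the Sun never rises (polar night) and h₀ = 0.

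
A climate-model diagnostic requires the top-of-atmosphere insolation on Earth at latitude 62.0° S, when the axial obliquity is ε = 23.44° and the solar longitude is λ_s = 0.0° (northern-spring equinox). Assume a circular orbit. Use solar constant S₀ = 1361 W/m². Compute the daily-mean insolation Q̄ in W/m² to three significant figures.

Q̄ ≈ 203 W/m²

Solar declination: sin δ = sin ε · sin λ_s = sin 23.44° × sin 0.0° = 0.00000, so δ = +0.000°.
cos H₀ = −tan(-62.0°) tan(+0.000°) = 0.0000, H₀ = 1.5708 rad.
Bracket: H₀ sin φ sin δ + cos φ cos δ sin H₀ = 1.5708×-0.88295×0.00000 + 0.46947×1.00000×1.00000 = -0.000000 + 0.469470 = 0.469470.
Q̄ = (S₀/π) × [bracket] = (1361/π) × 0.469470 = 203.4 W/m².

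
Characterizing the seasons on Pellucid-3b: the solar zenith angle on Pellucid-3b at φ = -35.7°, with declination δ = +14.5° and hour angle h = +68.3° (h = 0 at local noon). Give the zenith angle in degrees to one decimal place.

cos θ_z = sin φ sin δ + cos φ cos δ cos h = -0.146107 + 0.290701 = 0.144594.
θ_z = arccos(0.144594) = 81.7°.

θ_z = 81.7°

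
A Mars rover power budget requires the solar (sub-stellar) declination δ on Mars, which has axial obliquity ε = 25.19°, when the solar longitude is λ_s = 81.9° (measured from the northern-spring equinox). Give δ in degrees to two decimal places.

sin δ = sin ε · sin λ_s = sin 25.19° × sin 81.9° = 0.421375.
δ = arcsin(0.421375) = +24.92°.

δ = +24.92°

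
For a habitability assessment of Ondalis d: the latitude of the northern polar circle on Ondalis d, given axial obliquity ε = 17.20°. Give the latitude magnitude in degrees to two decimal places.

72.80°

The polar circle is the lowest latitude that experiences at least one full rotation of continuous daylight at the northern-summer solstice; it lies at |ϕ| = 90° − ε = 90° − 17.20° = 72.80°.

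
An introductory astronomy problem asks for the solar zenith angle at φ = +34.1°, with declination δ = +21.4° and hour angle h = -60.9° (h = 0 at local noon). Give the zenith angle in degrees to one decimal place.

cos θ_z = sin φ sin δ + cos φ cos δ cos h = 0.204564 + 0.374950 = 0.579514.
θ_z = arccos(0.579514) = 54.6°.

θ_z = 54.6°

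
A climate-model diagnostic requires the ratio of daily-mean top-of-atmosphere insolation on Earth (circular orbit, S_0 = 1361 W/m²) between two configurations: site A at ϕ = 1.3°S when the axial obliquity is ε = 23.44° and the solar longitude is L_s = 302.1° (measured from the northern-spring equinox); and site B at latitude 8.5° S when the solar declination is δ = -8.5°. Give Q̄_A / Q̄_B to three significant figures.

— Configuration A (ϕ=-1.3°):
Solar declination: sin δ = sin ε · sin L_s = sin 23.44° × sin 302.1° = -0.33698, so δ = -19.693°.
cos h₀ = −tan(-1.3°) tan(-19.693°) = -0.0081, h₀ = 1.5789 rad.
Bracket: h₀ sin ϕ sin δ + cos ϕ cos δ sin h₀ = 1.5789×-0.02269×-0.33698 + 0.99974×0.94151×0.99997 = 0.012072 + 0.941237 = 0.953309.
Q̄ = (S_0/π) × [bracket] = (1361/π) × 0.953309 = 412.99 W/m².
— Configuration B (ϕ=-8.5°):
cos h₀ = −tan(-8.5°) tan(-8.500°) = -0.0223, h₀ = 1.5931 rad.
Bracket: h₀ sin ϕ sin δ + cos ϕ cos δ sin h₀ = 1.5931×-0.14781×-0.14781 + 0.98902×0.98902×0.99975 = 0.034806 + 0.977916 = 1.012722.
Q̄ = (S_0/π) × [bracket] = (1361/π) × 1.012722 = 438.73 W/m².
Ratio Q̄_A / Q̄_B = 412.99 / 438.73 = 0.9413.

Q̄_A / Q̄_B ≈ 0.941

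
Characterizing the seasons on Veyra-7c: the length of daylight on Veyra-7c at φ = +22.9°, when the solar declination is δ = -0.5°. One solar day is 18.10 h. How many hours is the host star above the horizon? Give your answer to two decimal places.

cos H₀ = −tan φ · tan δ = −tan(+22.9°) × tan(-0.500°) = 0.0037, so H₀ = 1.5671 rad = 89.79°.
Daylight = 2H₀/(2π) × 18.10 h = (1.5671/π) × 18.10 = 9.03 h.

9.03 h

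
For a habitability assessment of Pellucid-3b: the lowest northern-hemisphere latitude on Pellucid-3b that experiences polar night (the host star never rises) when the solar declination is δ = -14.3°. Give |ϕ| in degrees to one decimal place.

Polar night requires cos h₀ = −tan ϕ tan δ ≥ 1, i.e. tan ϕ tan δ ≤ −1.
The boundary is |tan ϕ| · |tan δ| = 1, so |ϕ| = 90° − |δ| = 90° − 14.3° = 75.7° in the northern hemisphere.

|ϕ| = 75.7°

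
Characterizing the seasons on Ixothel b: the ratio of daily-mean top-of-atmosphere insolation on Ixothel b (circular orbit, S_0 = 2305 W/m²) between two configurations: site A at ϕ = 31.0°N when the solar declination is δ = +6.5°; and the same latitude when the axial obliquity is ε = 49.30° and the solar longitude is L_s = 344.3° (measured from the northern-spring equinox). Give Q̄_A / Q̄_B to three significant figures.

— Configuration A (ϕ=+31.0°):
cos h₀ = −tan(+31.0°) tan(+6.500°) = -0.0685, h₀ = 1.6393 rad.
Bracket: h₀ sin ϕ sin δ + cos ϕ cos δ sin h₀ = 1.6393×0.51504×0.11320 + 0.85717×0.99357×0.99765 = 0.095575 + 0.849657 = 0.945232.
Q̄ = (S_0/π) × [bracket] = (2305/π) × 0.945232 = 693.52 W/m².
— Configuration B (ϕ=+31.0°):
Solar declination: sin δ = sin ε · sin L_s = sin 49.30° × sin 344.3° = -0.20515, so δ = -11.838°.
cos h₀ = −tan(+31.0°) tan(-11.838°) = 0.1259, h₀ = 1.4445 rad.
Bracket: h₀ sin ϕ sin δ + cos ϕ cos δ sin h₀ = 1.4445×0.51504×-0.20515 + 0.85717×0.97873×0.99204 = -0.152627 + 0.832260 = 0.679633.
Q̄ = (S_0/π) × [bracket] = (2305/π) × 0.679633 = 498.65 W/m².
Ratio Q̄_A / Q̄_B = 693.52 / 498.65 = 1.391.

Q̄_A / Q̄_B ≈ 1.39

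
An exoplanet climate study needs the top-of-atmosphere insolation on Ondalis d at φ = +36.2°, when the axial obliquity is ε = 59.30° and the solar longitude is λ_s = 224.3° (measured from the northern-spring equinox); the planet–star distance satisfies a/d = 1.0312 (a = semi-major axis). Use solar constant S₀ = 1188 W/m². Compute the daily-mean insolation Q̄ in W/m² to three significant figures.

Q̄ ≈ 75.7 W/m²

Solar declination: sin δ = sin ε · sin λ_s = sin 59.30° × sin 224.3° = -0.60053, so δ = -36.908°.
cos H₀ = −tan(+36.2°) tan(-36.908°) = 0.5497, H₀ = 0.9888 rad.
Bracket: H₀ sin φ sin δ + cos φ cos δ sin H₀ = 0.9888×0.59061×-0.60053 + 0.80696×0.79960×0.83537 = -0.350707 + 0.539018 = 0.188311.
Inverse-square distance factor (a/d)² = 1.0312² = 1.063373.
Q̄ = (S₀/π) × 1.063373 × [bracket] = (1188/π) × 1.063373 × 0.188311 = 75.72 W/m².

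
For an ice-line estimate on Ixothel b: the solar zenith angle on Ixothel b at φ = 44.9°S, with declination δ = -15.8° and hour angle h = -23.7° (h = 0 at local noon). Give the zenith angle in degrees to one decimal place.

cos θ_z = sin φ sin δ + cos φ cos δ cos h = 0.192195 + 0.624095 = 0.816290.
θ_z = arccos(0.816290) = 35.3°.

θ_z = 35.3°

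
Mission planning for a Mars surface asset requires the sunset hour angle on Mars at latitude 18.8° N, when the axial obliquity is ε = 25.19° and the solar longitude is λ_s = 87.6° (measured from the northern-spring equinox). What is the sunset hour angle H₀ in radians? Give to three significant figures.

Solar declination: sin δ = sin ε · sin λ_s = sin 25.19° × sin 87.6° = 0.42525, so δ = +25.166°.
cos H₀ = −tan φ · tan δ = −tan(+18.8°) × tan(+25.166°) = -0.1599, so H₀ = 1.7314 rad = 99.20°.

H₀ = 1.73 rad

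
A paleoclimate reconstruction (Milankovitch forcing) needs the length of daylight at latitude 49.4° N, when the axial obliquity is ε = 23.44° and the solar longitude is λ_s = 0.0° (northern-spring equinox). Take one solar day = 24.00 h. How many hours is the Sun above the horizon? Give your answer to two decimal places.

12.00 h

Solar declination: sin δ = sin ε · sin λ_s = sin 23.44° × sin 0.0° = 0.00000, so δ = +0.000°.
cos H₀ = −tan φ · tan δ = −tan(+49.4°) × tan(+0.000°) = -0.0000, so H₀ = 1.5708 rad = 90.00°.
Daylight = 2H₀/(2π) × 24.00 h = (1.5708/π) × 24.00 = 12.00 h.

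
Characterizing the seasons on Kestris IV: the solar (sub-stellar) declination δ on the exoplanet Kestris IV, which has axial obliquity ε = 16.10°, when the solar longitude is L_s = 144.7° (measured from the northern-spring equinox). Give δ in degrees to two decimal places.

sin δ = sin ε · sin L_s = sin 16.10° × sin 144.7° = 0.160248.
δ = arcsin(0.160248) = +9.22°.

δ = +9.22°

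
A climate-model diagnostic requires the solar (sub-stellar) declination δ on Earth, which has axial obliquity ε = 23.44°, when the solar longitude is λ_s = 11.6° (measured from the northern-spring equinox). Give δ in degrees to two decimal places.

sin δ = sin ε · sin λ_s = sin 23.44° × sin 11.6° = 0.079986.
δ = arcsin(0.079986) = +4.59°.

δ = +4.59°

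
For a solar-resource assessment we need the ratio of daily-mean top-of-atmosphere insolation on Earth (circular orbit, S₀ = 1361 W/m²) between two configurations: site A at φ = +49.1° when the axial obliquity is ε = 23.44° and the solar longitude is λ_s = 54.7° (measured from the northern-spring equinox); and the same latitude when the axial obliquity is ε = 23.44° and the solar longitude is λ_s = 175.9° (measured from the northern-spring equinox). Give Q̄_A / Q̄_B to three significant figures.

— Configuration A (φ=+49.1°):
Solar declination: sin δ = sin ε · sin λ_s = sin 23.44° × sin 54.7° = 0.32465, so δ = +18.944°.
cos H₀ = −tan(+49.1°) tan(+18.944°) = -0.3962, H₀ = 1.9782 rad.
Bracket: H₀ sin φ sin δ + cos φ cos δ sin H₀ = 1.9782×0.75585×0.32465 + 0.65474×0.94583×0.91814 = 0.485424 + 0.568579 = 1.054003.
Q̄ = (S₀/π) × [bracket] = (1361/π) × 1.054003 = 456.61 W/m².
— Configuration B (φ=+49.1°):
Solar declination: sin δ = sin ε · sin λ_s = sin 23.44° × sin 175.9° = 0.02844, so δ = +1.630°.
cos H₀ = −tan(+49.1°) tan(+1.630°) = -0.0328, H₀ = 1.6036 rad.
Bracket: H₀ sin φ sin δ + cos φ cos δ sin H₀ = 1.6036×0.75585×0.02844 + 0.65474×0.99960×0.99946 = 0.034472 + 0.654125 = 0.688597.
Q̄ = (S₀/π) × [bracket] = (1361/π) × 0.688597 = 298.31 W/m².
Ratio Q̄_A / Q̄_B = 456.61 / 298.31 = 1.531.

Q̄_A / Q̄_B ≈ 1.53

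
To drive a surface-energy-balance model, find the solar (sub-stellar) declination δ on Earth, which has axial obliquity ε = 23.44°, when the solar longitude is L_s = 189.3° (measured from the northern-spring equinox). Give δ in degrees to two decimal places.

sin δ = sin ε · sin L_s = sin 23.44° × sin 189.3° = -0.064284.
δ = arcsin(-0.064284) = -3.69°.

δ = -3.69°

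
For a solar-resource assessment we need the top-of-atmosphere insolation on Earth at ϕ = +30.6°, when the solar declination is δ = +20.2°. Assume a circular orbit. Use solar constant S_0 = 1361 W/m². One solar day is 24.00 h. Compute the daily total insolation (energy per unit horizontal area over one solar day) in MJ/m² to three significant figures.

cos h₀ = −tan(+30.6°) tan(+20.200°) = -0.2176, h₀ = 1.7901 rad.
Bracket: h₀ sin ϕ sin δ + cos ϕ cos δ sin h₀ = 1.7901×0.50904×0.34530 + 0.86074×0.93849×0.97604 = 0.314649 + 0.788441 = 1.103090.
Q̄ = (S_0/π) × [bracket] = (1361/π) × 1.103090 = 477.88 W/m².
Daily total = Q̄ × 24.00 h × 3600 s/h = 477.88 × 24.00 × 3600 / 10⁶ = 41.29 MJ/m².

41.3 MJ/m²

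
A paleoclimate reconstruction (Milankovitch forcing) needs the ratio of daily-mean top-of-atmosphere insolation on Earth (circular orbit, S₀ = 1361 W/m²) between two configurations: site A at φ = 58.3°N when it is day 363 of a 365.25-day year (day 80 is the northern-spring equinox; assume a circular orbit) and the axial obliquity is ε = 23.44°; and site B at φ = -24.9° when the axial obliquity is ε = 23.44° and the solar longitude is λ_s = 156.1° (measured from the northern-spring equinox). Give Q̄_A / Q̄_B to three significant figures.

Q̄_A / Q̄_B ≈ 0.100

— Configuration A (φ=+58.3°):
Solar longitude: λ_s = 360° × (363 − 80)/365.25 = 278.932°.
sin δ = sin 23.44° × sin 278.932° = -0.39296, so δ = -23.139°.
cos H₀ = −tan(+58.3°) tan(-23.139°) = 0.6919, H₀ = 0.8066 rad.
Bracket: H₀ sin φ sin δ + cos φ cos δ sin H₀ = 0.8066×0.85081×-0.39296 + 0.52547×0.91955×0.72197 = -0.269674 + 0.348853 = 0.079179.
Q̄ = (S₀/π) × [bracket] = (1361/π) × 0.079179 = 34.302 W/m².
— Configuration B (φ=-24.9°):
Solar declination: sin δ = sin ε · sin λ_s = sin 23.44° × sin 156.1° = 0.16116, so δ = +9.274°.
cos H₀ = −tan(-24.9°) tan(+9.274°) = 0.0758, H₀ = 1.4949 rad.
Bracket: H₀ sin φ sin δ + cos φ cos δ sin H₀ = 1.4949×-0.42104×0.16116 + 0.90704×0.98693×0.99712 = -0.101436 + 0.892607 = 0.791171.
Q̄ = (S₀/π) × [bracket] = (1361/π) × 0.791171 = 342.75 W/m².
Ratio Q̄_A / Q̄_B = 34.302 / 342.75 = 0.1001.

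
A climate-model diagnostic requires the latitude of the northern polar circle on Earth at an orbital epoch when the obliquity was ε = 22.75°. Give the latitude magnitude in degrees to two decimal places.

The polar circle is the lowest latitude that experiences at least one full rotation of continuous daylight at the northern-summer solstice; it lies at |φ| = 90° − ε = 90° − 22.75° = 67.25°.

67.25°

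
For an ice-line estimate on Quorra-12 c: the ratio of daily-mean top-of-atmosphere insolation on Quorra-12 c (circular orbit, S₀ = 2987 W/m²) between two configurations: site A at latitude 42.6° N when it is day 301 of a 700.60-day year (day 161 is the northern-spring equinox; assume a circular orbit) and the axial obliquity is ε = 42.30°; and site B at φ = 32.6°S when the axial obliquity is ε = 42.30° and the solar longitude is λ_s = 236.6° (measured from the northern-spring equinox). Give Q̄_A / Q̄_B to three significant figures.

Q̄_A / Q̄_B ≈ 1.15

— Configuration A (φ=+42.6°):
Solar longitude: λ_s = 360° × (301 − 161)/700.60 = 71.938°.
sin δ = sin 42.30° × sin 71.938° = 0.63985, so δ = +39.781°.
cos H₀ = −tan(+42.6°) tan(+39.781°) = -0.7656, H₀ = 2.4428 rad.
Bracket: H₀ sin φ sin δ + cos φ cos δ sin H₀ = 2.4428×0.67688×0.63985 + 0.73610×0.76850×0.64331 = 1.057981 + 0.363916 = 1.421897.
Q̄ = (S₀/π) × [bracket] = (2987/π) × 1.421897 = 1351.9 W/m².
— Configuration B (φ=-32.6°):
Solar declination: sin δ = sin ε · sin λ_s = sin 42.30° × sin 236.6° = -0.56186, so δ = -34.185°.
cos H₀ = −tan(-32.6°) tan(-34.185°) = -0.4344, H₀ = 2.0201 rad.
Bracket: H₀ sin φ sin δ + cos φ cos δ sin H₀ = 2.0201×-0.53877×-0.56186 + 0.84245×0.82723×0.90073 = 0.611511 + 0.627719 = 1.239230.
Q̄ = (S₀/π) × [bracket] = (2987/π) × 1.239230 = 1178.2 W/m².
Ratio Q̄_A / Q̄_B = 1351.9 / 1178.2 = 1.147.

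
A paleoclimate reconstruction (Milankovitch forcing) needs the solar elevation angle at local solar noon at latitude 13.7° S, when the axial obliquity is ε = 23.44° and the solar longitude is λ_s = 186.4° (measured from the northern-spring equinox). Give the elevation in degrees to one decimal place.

Solar declination: sin δ = sin ε · sin λ_s = sin 23.44° × sin 186.4° = -0.04434, so δ = -2.541°.
At local noon the hour angle is zero, so the zenith angle equals |φ − δ| = |-13.7° − (-2.541°)| = 11.159°.
Elevation = 90° − 11.159° = 78.8°.

78.8°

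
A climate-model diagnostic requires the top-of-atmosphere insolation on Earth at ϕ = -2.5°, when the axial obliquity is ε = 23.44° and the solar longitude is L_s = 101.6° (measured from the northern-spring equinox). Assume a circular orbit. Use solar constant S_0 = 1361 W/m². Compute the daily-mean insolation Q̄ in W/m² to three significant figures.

Q̄ ≈ 387 W/m²

Solar declination: sin δ = sin ε · sin L_s = sin 23.44° × sin 101.6° = 0.38966, so δ = +22.934°.
cos h₀ = −tan(-2.5°) tan(+22.934°) = 0.0185, h₀ = 1.5523 rad.
Bracket: h₀ sin ϕ sin δ + cos ϕ cos δ sin h₀ = 1.5523×-0.04362×0.38966 + 0.99905×0.92096×0.99983 = -0.026384 + 0.919929 = 0.893545.
Q̄ = (S_0/π) × [bracket] = (1361/π) × 0.893545 = 387.1 W/m².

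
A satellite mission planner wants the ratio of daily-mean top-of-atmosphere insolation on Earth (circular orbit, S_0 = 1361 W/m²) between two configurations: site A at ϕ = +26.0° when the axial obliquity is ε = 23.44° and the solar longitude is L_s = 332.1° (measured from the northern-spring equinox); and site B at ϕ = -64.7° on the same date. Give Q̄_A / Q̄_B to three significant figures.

— Configuration A (ϕ=+26.0°):
Solar declination: sin δ = sin ε · sin L_s = sin 23.44° × sin 332.1° = -0.18614, so δ = -10.727°.
cos h₀ = −tan(+26.0°) tan(-10.727°) = 0.0924, h₀ = 1.4783 rad.
Bracket: h₀ sin ϕ sin δ + cos ϕ cos δ sin h₀ = 1.4783×0.43837×-0.18614 + 0.89879×0.98252×0.99572 = -0.120627 + 0.879300 = 0.758673.
Q̄ = (S_0/π) × [bracket] = (1361/π) × 0.758673 = 328.67 W/m².
— Configuration B (ϕ=-64.7°):
cos h₀ = −tan(-64.7°) tan(-10.727°) = -0.4008, h₀ = 1.9832 rad.
Bracket: h₀ sin ϕ sin δ + cos ϕ cos δ sin h₀ = 1.9832×-0.90408×-0.18614 + 0.42736×0.98252×0.91617 = 0.333744 + 0.384690 = 0.718434.
Q̄ = (S_0/π) × [bracket] = (1361/π) × 0.718434 = 311.24 W/m².
Ratio Q̄_A / Q̄_B = 328.67 / 311.24 = 1.056.

Q̄_A / Q̄_B ≈ 1.06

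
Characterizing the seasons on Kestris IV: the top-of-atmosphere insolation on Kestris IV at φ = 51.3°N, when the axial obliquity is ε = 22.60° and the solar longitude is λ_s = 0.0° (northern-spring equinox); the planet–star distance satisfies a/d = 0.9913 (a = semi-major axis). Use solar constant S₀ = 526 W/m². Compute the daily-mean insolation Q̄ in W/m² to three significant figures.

Solar declination: sin δ = sin ε · sin λ_s = sin 22.60° × sin 0.0° = 0.00000, so δ = +0.000°.
cos H₀ = −tan(+51.3°) tan(+0.000°) = -0.0000, H₀ = 1.5708 rad.
Bracket: H₀ sin φ sin δ + cos φ cos δ sin H₀ = 1.5708×0.78043×0.00000 + 0.62524×1.00000×1.00000 = 0.000000 + 0.625240 = 0.625240.
Inverse-square distance factor (a/d)² = 0.9913² = 0.982676.
Q̄ = (S₀/π) × 0.982676 × [bracket] = (526/π) × 0.982676 × 0.625240 = 102.9 W/m².

Q̄ ≈ 103 W/m²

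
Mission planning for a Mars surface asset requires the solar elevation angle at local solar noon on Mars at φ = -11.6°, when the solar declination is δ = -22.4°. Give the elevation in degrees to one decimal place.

At local noon the hour angle is zero, so the zenith angle equals |φ − δ| = |-11.6° − (-22.400°)| = 10.800°.
Elevation = 90° − 10.800° = 79.2°.

79.2°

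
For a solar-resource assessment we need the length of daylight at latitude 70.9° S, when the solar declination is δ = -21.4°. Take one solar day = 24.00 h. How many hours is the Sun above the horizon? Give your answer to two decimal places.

Sunrise equation: cos h₀ = −tan ϕ · tan δ = -1.1317 ≤ −1, so the Sun never sets (polar day) and h₀ = π.
Daylight = 2h₀/(2π) × 24.00 h = (3.1416/π) × 24.00 = 24.00 h.

24.00 h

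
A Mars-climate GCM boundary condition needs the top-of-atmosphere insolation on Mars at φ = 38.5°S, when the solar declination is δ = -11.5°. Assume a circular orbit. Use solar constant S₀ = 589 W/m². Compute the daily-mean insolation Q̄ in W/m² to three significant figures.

cos H₀ = −tan(-38.5°) tan(-11.500°) = -0.1618, H₀ = 1.7333 rad.
Bracket: H₀ sin φ sin δ + cos φ cos δ sin H₀ = 1.7333×-0.62251×-0.19937 + 0.78261×0.97992×0.98682 = 0.215120 + 0.756788 = 0.971908.
Q̄ = (S₀/π) × [bracket] = (589/π) × 0.971908 = 182.2 W/m².

Q̄ ≈ 182 W/m²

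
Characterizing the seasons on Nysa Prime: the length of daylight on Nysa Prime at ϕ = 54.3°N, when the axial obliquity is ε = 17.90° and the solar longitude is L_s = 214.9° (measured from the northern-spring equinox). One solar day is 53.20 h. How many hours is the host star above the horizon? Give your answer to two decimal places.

22.35 h

Solar declination: sin δ = sin ε · sin L_s = sin 17.90° × sin 214.9° = -0.17585, so δ = -10.128°.
cos h₀ = −tan ϕ · tan δ = −tan(+54.3°) × tan(-10.128°) = 0.2486, so h₀ = 1.3196 rad = 75.61°.
Daylight = 2h₀/(2π) × 53.20 h = (1.3196/π) × 53.20 = 22.35 h.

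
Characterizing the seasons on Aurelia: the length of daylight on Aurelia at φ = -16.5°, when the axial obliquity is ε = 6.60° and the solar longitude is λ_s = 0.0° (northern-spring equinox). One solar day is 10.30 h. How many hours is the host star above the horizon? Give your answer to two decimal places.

5.15 h

Solar declination: sin δ = sin ε · sin λ_s = sin 6.60° × sin 0.0° = 0.00000, so δ = +0.000°.
cos H₀ = −tan φ · tan δ = −tan(-16.5°) × tan(+0.000°) = 0.0000, so H₀ = 1.5708 rad = 90.00°.
Daylight = 2H₀/(2π) × 10.30 h = (1.5708/π) × 10.30 = 5.15 h.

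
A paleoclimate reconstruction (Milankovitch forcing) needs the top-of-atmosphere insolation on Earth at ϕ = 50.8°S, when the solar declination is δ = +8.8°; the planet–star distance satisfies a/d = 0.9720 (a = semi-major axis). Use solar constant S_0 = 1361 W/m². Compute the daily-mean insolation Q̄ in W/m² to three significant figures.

Q̄ ≈ 184 W/m²

cos h₀ = −tan(-50.8°) tan(+8.800°) = 0.1898, h₀ = 1.3798 rad.
Bracket: h₀ sin ϕ sin δ + cos ϕ cos δ sin h₀ = 1.3798×-0.77494×0.15299 + 0.63203×0.98823×0.98182 = -0.163586 + 0.613236 = 0.449650.
Inverse-square distance factor (a/d)² = 0.9720² = 0.944784.
Q̄ = (S_0/π) × 0.944784 × [bracket] = (1361/π) × 0.944784 × 0.449650 = 184.0 W/m².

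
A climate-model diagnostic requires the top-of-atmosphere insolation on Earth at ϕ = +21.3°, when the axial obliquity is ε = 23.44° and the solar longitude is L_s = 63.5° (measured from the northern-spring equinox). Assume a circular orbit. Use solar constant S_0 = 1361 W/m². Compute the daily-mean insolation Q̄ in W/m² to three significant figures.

Q̄ ≈ 469 W/m²

Solar declination: sin δ = sin ε · sin L_s = sin 23.44° × sin 63.5° = 0.35599, so δ = +20.854°.
cos h₀ = −tan(+21.3°) tan(+20.854°) = -0.1485, h₀ = 1.7199 rad.
Bracket: h₀ sin ϕ sin δ + cos ϕ cos δ sin h₀ = 1.7199×0.36325×0.35599 + 0.93169×0.93449×0.98891 = 0.222406 + 0.860999 = 1.083405.
Q̄ = (S_0/π) × [bracket] = (1361/π) × 1.083405 = 469.4 W/m².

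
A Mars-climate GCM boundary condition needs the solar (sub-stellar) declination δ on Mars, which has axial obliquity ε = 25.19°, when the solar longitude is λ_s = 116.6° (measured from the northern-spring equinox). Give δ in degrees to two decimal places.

δ = +22.37°

sin δ = sin ε · sin λ_s = sin 25.19° × sin 116.6° = 0.380571.
δ = arcsin(0.380571) = +22.37°.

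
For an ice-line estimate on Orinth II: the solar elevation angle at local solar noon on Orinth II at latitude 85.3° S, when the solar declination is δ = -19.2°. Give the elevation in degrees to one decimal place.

At local noon the hour angle is zero, so the zenith angle equals |φ − δ| = |-85.3° − (-19.200°)| = 66.100°.
Elevation = 90° − 66.100° = 23.9°.

23.9°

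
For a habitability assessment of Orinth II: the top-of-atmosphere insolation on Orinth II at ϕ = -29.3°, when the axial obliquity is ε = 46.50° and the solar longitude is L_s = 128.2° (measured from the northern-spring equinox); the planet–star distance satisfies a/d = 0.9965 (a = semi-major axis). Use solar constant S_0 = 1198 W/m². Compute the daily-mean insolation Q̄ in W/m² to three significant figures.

Q̄ ≈ 126 W/m²

Solar declination: sin δ = sin ε · sin L_s = sin 46.50° × sin 128.2° = 0.57004, so δ = +34.753°.
cos h₀ = −tan(-29.3°) tan(+34.753°) = 0.3893, h₀ = 1.1709 rad.
Bracket: h₀ sin ϕ sin δ + cos ϕ cos δ sin h₀ = 1.1709×-0.48938×0.57004 + 0.87207×0.82162×0.92109 = -0.326641 + 0.659970 = 0.333329.
Inverse-square distance factor (a/d)² = 0.9965² = 0.993012.
Q̄ = (S_0/π) × 0.993012 × [bracket] = (1198/π) × 0.993012 × 0.333329 = 126.2 W/m².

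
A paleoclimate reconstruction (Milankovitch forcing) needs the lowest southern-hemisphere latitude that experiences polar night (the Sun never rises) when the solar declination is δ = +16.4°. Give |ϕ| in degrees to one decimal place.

Polar night requires cos h₀ = −tan ϕ tan δ ≥ 1, i.e. tan ϕ tan δ ≤ −1.
The boundary is |tan ϕ| · |tan δ| = 1, so |ϕ| = 90° − |δ| = 90° − 16.4° = 73.6° in the southern hemisphere.

|ϕ| = 73.6°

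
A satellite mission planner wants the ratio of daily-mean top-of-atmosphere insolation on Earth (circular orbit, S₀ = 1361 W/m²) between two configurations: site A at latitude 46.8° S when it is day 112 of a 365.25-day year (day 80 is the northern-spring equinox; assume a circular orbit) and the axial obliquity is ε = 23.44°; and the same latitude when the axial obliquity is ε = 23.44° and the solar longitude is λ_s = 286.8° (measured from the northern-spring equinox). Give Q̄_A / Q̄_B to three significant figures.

— Configuration A (φ=-46.8°):
Solar longitude: λ_s = 360° × (112 − 80)/365.25 = 31.540°.
sin δ = sin 23.44° × sin 31.540° = 0.20808, so δ = +12.010°.
cos H₀ = −tan(-46.8°) tan(+12.010°) = 0.2265, H₀ = 1.3423 rad.
Bracket: H₀ sin φ sin δ + cos φ cos δ sin H₀ = 1.3423×-0.72897×0.20808 + 0.68455×0.97811×0.97400 = -0.203606 + 0.652157 = 0.448551.
Q̄ = (S₀/π) × [bracket] = (1361/π) × 0.448551 = 194.32 W/m².
— Configuration B (φ=-46.8°):
Solar declination: sin δ = sin ε · sin λ_s = sin 23.44° × sin 286.8° = -0.38081, so δ = -22.384°.
cos H₀ = −tan(-46.8°) tan(-22.384°) = -0.4386, H₀ = 2.0248 rad.
Bracket: H₀ sin φ sin δ + cos φ cos δ sin H₀ = 2.0248×-0.72897×-0.38081 + 0.68455×0.92465×0.89870 = 0.562083 + 0.568849 = 1.130932.
Q̄ = (S₀/π) × [bracket] = (1361/π) × 1.130932 = 489.94 W/m².
Ratio Q̄_A / Q̄_B = 194.32 / 489.94 = 0.3966.

Q̄_A / Q̄_B ≈ 0.397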